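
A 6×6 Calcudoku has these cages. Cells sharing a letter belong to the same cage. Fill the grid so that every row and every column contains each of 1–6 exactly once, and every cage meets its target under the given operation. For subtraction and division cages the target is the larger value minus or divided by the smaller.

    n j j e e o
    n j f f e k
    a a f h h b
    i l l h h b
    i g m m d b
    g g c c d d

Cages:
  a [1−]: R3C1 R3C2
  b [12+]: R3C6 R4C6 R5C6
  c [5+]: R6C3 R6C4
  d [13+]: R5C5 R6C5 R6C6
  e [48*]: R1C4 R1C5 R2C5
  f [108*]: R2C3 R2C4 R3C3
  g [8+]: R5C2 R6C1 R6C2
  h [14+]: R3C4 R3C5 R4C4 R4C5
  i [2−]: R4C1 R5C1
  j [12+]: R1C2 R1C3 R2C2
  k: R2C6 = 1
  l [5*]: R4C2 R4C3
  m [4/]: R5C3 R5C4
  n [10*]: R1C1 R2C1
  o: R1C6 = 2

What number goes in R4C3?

5

Cage o is a single given cell; hence R1C6 = 2.
Cage f needs product 108, which forces R2C3 = 3.
Cage f needs product 108, leaving R2C4 = 6.
Cage k is given, so R2C6 = 1.
Cage f needs product 108; hence R3C3 = 6.
Row 1 now contains 2, which forces R1C1 = 5.
6 is placed in column 4; hence R1C4 = 4.
The two cells of cage n must have product 10, so R2C1 = 2.
Row 2 already has 2, leaving R2C5 = 4.
Column 4 already has 4, so R5C4 = 1.
1 is placed in column 4; hence R6C4 = 3.
The 3 cells of cage j must have sum 12, which forces R1C2 = 6.
Row 1 already has 4, leaving R1C3 = 1.
The 3 cells of cage e must have product 48; hence R1C5 = 3.
4 is placed in row 2; hence R2C2 = 5.
Column 2 already has 5, so R4C2 = 1.
Column 3 now contains 1, which forces R4C3 = 5.
5 is placed in row 4, so R4C4 = 2.
Row 4 now contains 2; hence R4C5 = 6.
1 is placed in row 5, so R5C3 = 4.
Cage c needs two cells with sum 5, so R6C3 = 2.
2 is placed in column 4, so R3C4 = 5.
Cage h has sum 14; hence R3C5 = 1.
6 is placed in row 4, so R4C1 = 4.
Row 4 already has 4, so R4C6 = 3.
Cage i needs two cells with difference 2, so R5C1 = 6.
The 3 cells of cage g must have sum 8; hence R5C2 = 3.
The 3 cells of cage d must have sum 13, so R5C5 = 2.
Column 6 now contains 3, leaving R5C6 = 5.
Cage g has sum 8, leaving R6C1 = 1.
Row 6 now contains 2; hence R6C2 = 4.
The 3 cells of cage d must have sum 13, so R6C5 = 5.
The 3 cells of cage d must have sum 13, so R6C6 = 6.
Column 1 now contains 4, which forces R3C1 = 3.
Column 2 already has 4, so R3C2 = 2.
Column 6 now contains 3, leaving R3C6 = 4.
The full grid is 5 6 1 4 3 2 / 2 5 3 6 4 1 / 3 2 6 5 1 4 / 4 1 5 2 6 3 / 6 3 4 1 2 5 / 1 4 2 3 5 6.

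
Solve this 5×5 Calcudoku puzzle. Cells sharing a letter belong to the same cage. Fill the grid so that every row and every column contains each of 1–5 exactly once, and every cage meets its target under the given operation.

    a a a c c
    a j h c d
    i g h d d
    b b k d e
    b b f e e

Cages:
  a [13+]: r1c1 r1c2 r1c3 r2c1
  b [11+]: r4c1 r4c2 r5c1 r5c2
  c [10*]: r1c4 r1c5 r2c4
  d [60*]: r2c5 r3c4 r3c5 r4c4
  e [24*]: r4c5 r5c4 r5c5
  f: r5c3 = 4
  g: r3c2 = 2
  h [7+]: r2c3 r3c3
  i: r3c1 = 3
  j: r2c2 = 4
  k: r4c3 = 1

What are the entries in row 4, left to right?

2 3 1 5 4

Cage j is a single given cell; hence r2c2 = 4.
Cage i is a single given cell; hence r3c1 = 3.
Cage g is given, leaving r3c2 = 2.
Cage k is a single given cell, so r4c3 = 1.
Cage f is given, so r5c3 = 4.
Cage h needs two cells with sum 7, so r2c3 = 2.
Column 3 already has 4, so r3c3 = 5.
Cage e needs product 24, which forces r4c5 = 4.
Cage a has sum 13, leaving r1c1 = 4.
Column 3 already has 5; hence r1c3 = 3.
Cage d has product 60, leaving r3c4 = 4.
Column 5 now contains 4, so r3c5 = 1.
The only place for 3 in row 2 is r2c5.
Cage d needs product 60, which forces r4c4 = 5.
Cage e needs product 24, which forces r5c4 = 3.
Column 5 now contains 3, which forces r5c5 = 2.
Cage c needs product 10, so r1c4 = 2.
Column 5 already has 2; hence r1c5 = 5.
Column 4 now contains 5; hence r2c4 = 1.
5 is placed in row 4, leaving r4c1 = 2.
5 is placed in row 4, so r4c2 = 3.
5 is placed in row 1, leaving r1c2 = 1.
Row 2 now contains 1, so r2c1 = 5.
5 is placed in column 1, so r5c1 = 1.
Column 2 now contains 1, so r5c2 = 5.
Completed grid: 4 1 3 2 5 / 5 4 2 1 3 / 3 2 5 4 1 / 2 3 1 5 4 / 1 5 4 3 2.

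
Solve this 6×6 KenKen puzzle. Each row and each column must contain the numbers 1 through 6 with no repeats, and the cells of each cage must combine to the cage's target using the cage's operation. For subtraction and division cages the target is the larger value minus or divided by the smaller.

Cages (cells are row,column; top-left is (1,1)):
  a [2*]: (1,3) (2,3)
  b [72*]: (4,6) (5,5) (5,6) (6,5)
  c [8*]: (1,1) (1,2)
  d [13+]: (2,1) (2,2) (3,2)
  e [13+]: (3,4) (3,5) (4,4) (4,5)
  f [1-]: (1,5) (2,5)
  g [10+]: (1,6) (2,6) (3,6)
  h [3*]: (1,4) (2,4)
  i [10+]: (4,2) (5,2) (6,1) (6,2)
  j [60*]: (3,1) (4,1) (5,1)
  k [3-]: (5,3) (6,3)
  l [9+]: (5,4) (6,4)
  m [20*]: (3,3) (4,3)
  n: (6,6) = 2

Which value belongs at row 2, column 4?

1

Cage n is a single given cell, leaving (6,6) = 2.
The only place for 1 in column 1 is (6,1).
{2, 4} are confined to (1,1) and (1,2) in row 1, so (1,3) = 1.
1 is placed in row 1, so (1,4) = 3.
Cage a's pair has product 2, so (2,3) = 2.
3 is placed in column 4; hence (2,4) = 1.
Cage g has sum 10, leaving (3,6) = 1.
Column 6 needs a 5, and only (1,6) is open for it.
Row 1 now contains 5, leaving (1,5) = 6.
Cage f needs two cells with difference 1, leaving (2,5) = 5.
Cage g needs sum 10, which forces (2,6) = 4.
The 3 cells of cage d must have sum 13, which forces (3,2) = 4.
4 is placed in row 3; hence (3,3) = 5.
5 is placed in column 3, so (4,3) = 4.
Cage b has product 72, leaving (5,5) = 1.
Cage b needs product 72; hence (6,5) = 4.
Cage c needs two cells with product 8; hence (1,1) = 4.
Column 2 already has 4, which forces (1,2) = 2.
Cage i has sum 10, leaving (4,2) = 1.
Cage l needs two cells with sum 9, so (5,4) = 4.
4 is placed in row 6, leaving (6,4) = 5.
The 4 cells of cage i must have sum 10; hence (5,2) = 5.
The 4 cells of cage i must have sum 10, leaving (6,2) = 3.
3 is placed in row 6, which forces (6,3) = 6.
Cage d needs sum 13, which forces (2,1) = 3.
3 is placed in column 2, which forces (2,2) = 6.
The 3 cells of cage j must have product 60; hence (4,1) = 5.
6 is placed in column 3; hence (5,3) = 3.
3 is placed in row 5; hence (5,6) = 6.
Cage j needs product 60; hence (3,1) = 6.
Row 3 now contains 6, so (3,4) = 2.
Row 3 now contains 2, which forces (3,5) = 3.
Column 4 now contains 2, leaving (4,4) = 6.
Column 5 now contains 3, so (4,5) = 2.
Column 6 already has 6; hence (4,6) = 3.
6 is placed in row 5, leaving (5,1) = 2.
The full grid is 4 2 1 3 6 5 / 3 6 2 1 5 4 / 6 4 5 2 3 1 / 5 1 4 6 2 3 / 2 5 3 4 1 6 / 1 3 6 5 4 2.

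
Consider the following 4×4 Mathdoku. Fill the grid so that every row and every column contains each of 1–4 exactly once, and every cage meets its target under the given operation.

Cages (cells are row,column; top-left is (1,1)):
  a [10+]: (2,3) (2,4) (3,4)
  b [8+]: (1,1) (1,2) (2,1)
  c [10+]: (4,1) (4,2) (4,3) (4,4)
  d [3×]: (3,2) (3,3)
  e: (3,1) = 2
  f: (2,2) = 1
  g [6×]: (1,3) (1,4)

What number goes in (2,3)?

4

Cage f is given, so (2,2) = 1.
Cage e is a single given cell, which forces (3,1) = 2.
1 is placed in column 2; hence (3,2) = 3.
Row 3 now contains 3, which forces (3,3) = 1.
Row 3 now contains 3, leaving (3,4) = 4.
Cage b needs sum 8, so (1,1) = 1.
Cage b has sum 8; hence (1,2) = 4.
Cage b has sum 8, leaving (2,1) = 3.
The 3 cells of cage a must have sum 10; hence (2,3) = 4.
Column 4 already has 4, so (2,4) = 2.
Column 1 now contains 3; hence (4,1) = 4.
Column 2 now contains 4, which forces (4,2) = 2.
Row 4 now contains 2, which forces (4,3) = 3.
Row 4 already has 3; hence (4,4) = 1.
Column 3 already has 3, which forces (1,3) = 2.
Column 4 now contains 2, so (1,4) = 3.
Completed grid: 1 4 2 3 / 3 1 4 2 / 2 3 1 4 / 4 2 3 1.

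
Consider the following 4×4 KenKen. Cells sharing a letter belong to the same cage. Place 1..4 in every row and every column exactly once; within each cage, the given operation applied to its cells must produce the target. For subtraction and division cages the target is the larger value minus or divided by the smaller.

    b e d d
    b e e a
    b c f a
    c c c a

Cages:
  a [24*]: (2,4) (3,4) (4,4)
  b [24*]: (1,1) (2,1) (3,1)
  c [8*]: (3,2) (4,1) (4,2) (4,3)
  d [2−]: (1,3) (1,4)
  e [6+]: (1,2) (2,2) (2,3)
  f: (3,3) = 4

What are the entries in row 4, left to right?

Cage c needs product 8; hence (3,2) = 1.
Cage f is given; hence (3,3) = 4.
The 3 cells of cage e must have sum 6; hence (2,3) = 1.
1 is placed in column 3, so (4,3) = 2.
Column 3 now contains 2, which forces (1,3) = 3.
Cage d needs two cells with difference 2, which forces (1,4) = 1.
Cage c has product 8, leaving (4,1) = 1.
Row 4 already has 2; hence (4,2) = 4.
Row 4 already has 4, so (4,4) = 3.
3 is placed in row 1, which forces (1,2) = 2.
The 3 cells of cage e must have sum 6, leaving (2,2) = 3.
The 3 cells of cage a must have product 24; hence (2,4) = 4.
3 is placed in column 4; hence (3,4) = 2.
2 is placed in row 1, so (1,1) = 4.
Row 2 already has 4, which forces (2,1) = 2.
2 is placed in row 3; hence (3,1) = 3.
The full grid is 4 2 3 1 / 2 3 1 4 / 3 1 4 2 / 1 4 2 3.

1 4 2 3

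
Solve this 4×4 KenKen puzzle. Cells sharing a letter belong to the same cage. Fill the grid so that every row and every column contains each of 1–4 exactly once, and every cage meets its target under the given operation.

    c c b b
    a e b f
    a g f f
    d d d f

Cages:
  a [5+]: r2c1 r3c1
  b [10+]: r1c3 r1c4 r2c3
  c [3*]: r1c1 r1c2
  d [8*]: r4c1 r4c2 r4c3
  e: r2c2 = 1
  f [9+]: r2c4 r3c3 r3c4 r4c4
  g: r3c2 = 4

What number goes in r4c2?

2

E is a freebie, which forces r2c2 = 1.
Cage g is given, so r3c2 = 4.
Column 2 now contains 4, leaving r4c2 = 2.
Cage c's pair has product 3, which forces r1c1 = 1.
Column 2 now contains 1, which forces r1c2 = 3.
Row 1 already has 3, leaving r1c4 = 4.
1 is placed in column 1, so r4c1 = 4.
Row 4 now contains 4; hence r4c3 = 1.
Row 4 now contains 1, leaving r4c4 = 3.
Row 1 already has 4, which forces r1c3 = 2.
The 3 cells of cage b must have sum 10; hence r2c3 = 4.
Column 4 already has 3, so r2c4 = 2.
Cage f needs sum 9, so r3c3 = 3.
The 4 cells of cage f must have sum 9, which forces r3c4 = 1.
Row 2 now contains 2, which forces r2c1 = 3.
Row 3 now contains 3, so r3c1 = 2.
Filled in: 1 3 2 4 / 3 1 4 2 / 2 4 3 1 / 4 2 1 3.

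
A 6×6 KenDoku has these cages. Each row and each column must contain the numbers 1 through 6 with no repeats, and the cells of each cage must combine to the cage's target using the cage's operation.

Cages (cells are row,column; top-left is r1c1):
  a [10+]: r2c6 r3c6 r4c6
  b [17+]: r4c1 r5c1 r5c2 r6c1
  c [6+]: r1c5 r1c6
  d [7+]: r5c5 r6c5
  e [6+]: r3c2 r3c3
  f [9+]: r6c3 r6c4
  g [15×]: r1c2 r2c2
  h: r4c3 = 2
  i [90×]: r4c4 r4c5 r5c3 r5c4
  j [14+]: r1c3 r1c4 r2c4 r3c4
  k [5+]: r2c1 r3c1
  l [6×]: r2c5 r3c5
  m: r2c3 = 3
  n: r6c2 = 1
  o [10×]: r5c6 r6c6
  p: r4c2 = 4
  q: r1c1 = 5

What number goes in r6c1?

Q is a freebie, which forces r1c1 = 5.
Row 1 already has 5, so r1c2 = 3.
Column 2 now contains 3, leaving r2c2 = 5.
Cage m is given, leaving r2c3 = 3.
Cage p is a single given cell; hence r4c2 = 4.
Cage h is given, leaving r4c3 = 2.
Cage n is given; hence r6c2 = 1.
Column 2 already has 1, leaving r3c2 = 2.
The two cells of cage e must have sum 6, which forces r3c3 = 4.
The 4 cells of cage b must have sum 17; hence r5c2 = 6.
In column 4, 2 can only go at r2c4, so r2c4 = 2.
Row 2 already has 2, leaving r2c1 = 4.
Cage k's pair has sum 5, which forces r3c1 = 1.
The 4 cells of cage j must have sum 14; hence r3c4 = 5.
1 is placed in row 3, so r3c5 = 6.
Row 3 now contains 6, which forces r3c6 = 3.
Column 5 now contains 6; hence r2c5 = 1.
Row 2 now contains 1, which forces r2c6 = 6.
The 4 cells of cage i must have product 90, leaving r4c4 = 6.
Column 6 already has 6, so r4c6 = 1.
Cage j has sum 14, so r1c3 = 6.
Column 4 now contains 6, which forces r1c4 = 1.
Row 4 now contains 6, which forces r4c1 = 3.
Row 4 already has 3; hence r4c5 = 5.
Cage b needs sum 17; hence r5c1 = 2.
1 is placed in column 4, leaving r5c4 = 3.
3 is placed in row 5, which forces r5c5 = 4.
Row 5 now contains 2; hence r5c6 = 5.
The 4 cells of cage b must have sum 17; hence r6c1 = 6.
6 is placed in column 3; hence r6c3 = 5.
Column 4 now contains 3; hence r6c4 = 4.
Column 6 already has 5, which forces r6c6 = 2.
Column 5 now contains 4, which forces r1c5 = 2.
Column 6 already has 2, which forces r1c6 = 4.
5 is placed in row 5, leaving r5c3 = 1.
2 is placed in row 6, which forces r6c5 = 3.
The full grid is 5 3 6 1 2 4 / 4 5 3 2 1 6 / 1 2 4 5 6 3 / 3 4 2 6 5 1 / 2 6 1 3 4 5 / 6 1 5 4 3 2.

6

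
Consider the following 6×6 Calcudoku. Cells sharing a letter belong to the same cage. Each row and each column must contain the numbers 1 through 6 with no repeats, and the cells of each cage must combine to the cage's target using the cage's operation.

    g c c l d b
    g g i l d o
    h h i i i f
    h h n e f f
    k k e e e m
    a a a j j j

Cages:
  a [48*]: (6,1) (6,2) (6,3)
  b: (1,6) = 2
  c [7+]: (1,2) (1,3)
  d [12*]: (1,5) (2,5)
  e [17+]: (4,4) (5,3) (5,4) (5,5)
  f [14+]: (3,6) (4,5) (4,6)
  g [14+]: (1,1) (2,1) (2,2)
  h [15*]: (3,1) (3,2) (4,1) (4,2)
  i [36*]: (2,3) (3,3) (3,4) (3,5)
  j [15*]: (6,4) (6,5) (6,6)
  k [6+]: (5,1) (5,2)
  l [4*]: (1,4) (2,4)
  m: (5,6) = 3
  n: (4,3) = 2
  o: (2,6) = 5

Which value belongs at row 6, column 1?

Cage b is a single given cell, which forces (1,6) = 2.
Cage o is given; hence (2,6) = 5.
N is a freebie, so (4,3) = 2.
Cage m is given, which forces (5,6) = 3.
Column 6 already has 3, so (6,6) = 1.
The 3 cells of cage f must have sum 14, so (3,6) = 4.
The 3 cells of cage f must have sum 14, so (4,5) = 4.
The 3 cells of cage f must have sum 14; hence (4,6) = 6.
Cage d's pair has product 12; hence (1,5) = 6.
Cage d's pair has product 12; hence (2,5) = 2.
6 is placed in row 4, so (4,4) = 5.
5 is placed in column 4, which forces (6,4) = 3.
Row 6 now contains 3; hence (6,5) = 5.
Cage i needs product 36, which forces (3,4) = 2.
The 4 cells of cage e must have sum 17, so (5,3) = 5.
Cage e needs sum 17, so (5,4) = 6.
Column 5 already has 5, which forces (5,5) = 1.
1 is placed in column 5, which forces (3,5) = 3.
In row 1, 1 can only go at (1,4), so (1,4) = 1.
Column 4 now contains 1, leaving (2,4) = 4.
The 3 cells of cage g must have sum 14, leaving (1,1) = 5.
Column 1 now contains 5, leaving (3,1) = 1.
Row 3 already has 1; hence (3,2) = 5.
Row 3 already has 1, which forces (3,3) = 6.
1 is placed in column 1, leaving (4,1) = 3.
Row 4 now contains 3; hence (4,2) = 1.
Column 3 already has 6, which forces (6,3) = 4.
The two cells of cage c must have sum 7, so (1,2) = 4.
Column 3 already has 4, leaving (1,3) = 3.
Column 1 now contains 3; hence (2,1) = 6.
The 3 cells of cage g must have sum 14, so (2,2) = 3.
Column 3 already has 6, so (2,3) = 1.
4 is placed in column 2, so (5,2) = 2.
6 is placed in column 1, which forces (6,1) = 2.
2 is placed in column 2; hence (6,2) = 6.
Row 5 now contains 2; hence (5,1) = 4.
Filled in: 5 4 3 1 6 2 / 6 3 1 4 2 5 / 1 5 6 2 3 4 / 3 1 2 5 4 6 / 4 2 5 6 1 3 / 2 6 4 3 5 1.

2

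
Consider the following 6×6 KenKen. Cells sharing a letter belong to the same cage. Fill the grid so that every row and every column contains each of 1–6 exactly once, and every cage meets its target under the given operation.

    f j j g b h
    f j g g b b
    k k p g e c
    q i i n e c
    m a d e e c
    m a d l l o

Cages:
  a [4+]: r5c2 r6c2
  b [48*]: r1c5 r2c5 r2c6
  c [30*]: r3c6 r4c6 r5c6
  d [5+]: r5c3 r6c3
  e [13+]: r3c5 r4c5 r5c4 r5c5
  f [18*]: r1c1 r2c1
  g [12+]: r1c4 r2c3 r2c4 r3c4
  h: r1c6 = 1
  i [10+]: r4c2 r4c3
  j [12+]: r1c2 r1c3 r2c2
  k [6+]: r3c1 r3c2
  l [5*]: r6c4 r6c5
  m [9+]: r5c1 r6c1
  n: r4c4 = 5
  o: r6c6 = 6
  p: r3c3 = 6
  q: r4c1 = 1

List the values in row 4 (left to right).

1 6 4 5 2 3

H is a freebie, leaving r1c6 = 1.
Cage p is a single given cell, so r3c3 = 6.
Cage q is a single given cell; hence r4c1 = 1.
Column 3 already has 6, leaving r4c3 = 4.
N is a freebie; hence r4c4 = 5.
5 is placed in column 4, leaving r6c4 = 1.
Row 6 now contains 1, which forces r6c5 = 5.
Cage o is a single given cell, leaving r6c6 = 6.
Row 4 already has 4; hence r4c2 = 6.
Cage a's pair has sum 4; hence r5c2 = 1.
Row 6 now contains 1, leaving r6c2 = 3.
Row 6 now contains 3; hence r6c3 = 2.
The two cells of cage m must have sum 9, so r5c1 = 5.
Column 3 already has 2, so r5c3 = 3.
Row 5 now contains 3; hence r5c6 = 2.
Row 6 now contains 3; hence r6c1 = 4.
Cage j has sum 12, so r1c2 = 2.
Column 3 already has 3, which forces r1c3 = 5.
The 3 cells of cage j must have sum 12; hence r2c2 = 5.
Column 3 already has 3, so r2c3 = 1.
Column 6 already has 2, so r2c6 = 4.
Column 1 already has 4; hence r3c1 = 2.
Cage k's pair has sum 6, so r3c2 = 4.
2 is placed in row 3, leaving r3c4 = 3.
Cage e needs sum 13, which forces r3c5 = 1.
Cage c has product 30; hence r3c6 = 5.
Cage e needs sum 13; hence r4c5 = 2.
Column 6 already has 2, which forces r4c6 = 3.
Column 4 now contains 3, which forces r1c4 = 6.
Cage b needs product 48, so r1c5 = 4.
Cage g has sum 12, which forces r2c4 = 2.
The 3 cells of cage b must have product 48, leaving r2c5 = 3.
Column 4 already has 6; hence r5c4 = 4.
Column 5 already has 4, which forces r5c5 = 6.
Row 1 now contains 6, leaving r1c1 = 3.
Row 2 already has 3, which forces r2c1 = 6.
Completed grid: 3 2 5 6 4 1 / 6 5 1 2 3 4 / 2 4 6 3 1 5 / 1 6 4 5 2 3 / 5 1 3 4 6 2 / 4 3 2 1 5 6.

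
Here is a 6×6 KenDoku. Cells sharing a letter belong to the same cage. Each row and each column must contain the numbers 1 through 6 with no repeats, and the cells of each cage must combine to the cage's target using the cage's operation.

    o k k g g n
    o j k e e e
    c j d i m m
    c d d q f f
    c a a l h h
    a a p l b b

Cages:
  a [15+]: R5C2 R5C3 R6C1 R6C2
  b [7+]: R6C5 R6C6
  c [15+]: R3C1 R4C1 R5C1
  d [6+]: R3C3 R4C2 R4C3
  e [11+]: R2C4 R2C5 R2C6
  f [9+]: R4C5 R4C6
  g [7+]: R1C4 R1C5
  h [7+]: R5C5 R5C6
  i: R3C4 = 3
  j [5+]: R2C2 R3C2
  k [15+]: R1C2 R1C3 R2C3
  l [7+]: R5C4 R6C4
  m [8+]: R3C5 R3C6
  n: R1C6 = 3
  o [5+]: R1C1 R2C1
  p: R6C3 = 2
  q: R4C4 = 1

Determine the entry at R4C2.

Cage n is given, leaving R1C6 = 3.
Cage i is a single given cell, leaving R3C4 = 3.
Cage q is a single given cell; hence R4C4 = 1.
Cage p is given; hence R6C3 = 2.
Column 3 now contains 2, so R3C3 = 1.
Cage d has sum 6; hence R4C2 = 2.
The 3 cells of cage d must have sum 6, so R4C3 = 3.
Cage l needs two cells with sum 7, so R5C4 = 2.
Cage l's pair has sum 7, leaving R6C4 = 5.
Column 4 now contains 5, so R1C4 = 6.
The two cells of cage g must have sum 7; hence R1C5 = 1.
Cage j needs two cells with sum 5, leaving R2C2 = 1.
Column 4 now contains 6, which forces R2C4 = 4.
Column 2 already has 2; hence R3C2 = 4.
Cage o's pair has sum 5, which forces R1C1 = 2.
Column 2 already has 4; hence R1C2 = 5.
Cage k has sum 15, leaving R1C3 = 4.
Row 2 now contains 4, which forces R2C1 = 3.
Cage k needs sum 15, leaving R2C3 = 6.
6 is placed in column 3, so R5C3 = 5.
Cage a needs sum 15, which forces R6C1 = 1.
Row 6 now contains 1, which forces R6C6 = 4.
Cage f needs two cells with sum 9, which forces R4C5 = 4.
4 is placed in column 6; hence R4C6 = 5.
Cage h's pair has sum 7, leaving R5C5 = 6.
4 is placed in column 6; hence R5C6 = 1.
Cage b needs two cells with sum 7, so R6C5 = 3.
Cage e needs sum 11; hence R2C5 = 5.
Column 6 now contains 5, which forces R2C6 = 2.
Cage c has sum 15, which forces R3C1 = 5.
Column 5 now contains 6, leaving R3C5 = 2.
Cage m needs two cells with sum 8, which forces R3C6 = 6.
Row 4 now contains 5, leaving R4C1 = 6.
Row 5 now contains 6, so R5C1 = 4.
Row 5 now contains 6, which forces R5C2 = 3.
Row 6 now contains 3, leaving R6C2 = 6.
Filled in: 2 5 4 6 1 3 / 3 1 6 4 5 2 / 5 4 1 3 2 6 / 6 2 3 1 4 5 / 4 3 5 2 6 1 / 1 6 2 5 3 4.

2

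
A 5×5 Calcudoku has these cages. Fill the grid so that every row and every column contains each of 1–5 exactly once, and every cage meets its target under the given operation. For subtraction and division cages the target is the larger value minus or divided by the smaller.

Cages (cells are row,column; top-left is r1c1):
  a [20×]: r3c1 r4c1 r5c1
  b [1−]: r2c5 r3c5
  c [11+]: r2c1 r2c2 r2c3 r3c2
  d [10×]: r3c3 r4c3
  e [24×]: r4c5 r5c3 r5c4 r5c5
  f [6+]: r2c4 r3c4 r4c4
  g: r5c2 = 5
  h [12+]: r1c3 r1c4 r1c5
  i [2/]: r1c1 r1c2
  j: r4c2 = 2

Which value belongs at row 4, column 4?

3

Cage j is given; hence r4c2 = 2.
2 is placed in row 4, so r4c3 = 5.
G is a freebie; hence r5c2 = 5.
Cage i needs two cells with quotient 2, so r1c1 = 2.
The 3 cells of cage a must have product 20, which forces r3c1 = 5.
Column 3 now contains 5; hence r3c3 = 2.
The 3 cells of cage f must have sum 6, leaving r2c4 = 2.
Cage c has sum 11, leaving r3c2 = 3.
Row 3 now contains 3, leaving r3c4 = 1.
Row 3 already has 1; hence r3c5 = 4.
1 is placed in column 4; hence r4c4 = 3.
3 is placed in row 4, which forces r4c5 = 1.
Column 4 already has 3, leaving r5c4 = 4.
The 3 cells of cage h must have sum 12; hence r1c3 = 4.
4 is placed in column 4; hence r1c4 = 5.
Cage h needs sum 12, which forces r1c5 = 3.
Column 5 already has 3, which forces r2c5 = 5.
Row 4 already has 1; hence r4c1 = 4.
4 is placed in row 5, so r5c1 = 1.
Cage e needs product 24, so r5c3 = 3.
Cage e needs product 24, which forces r5c5 = 2.
Row 1 already has 4, so r1c2 = 1.
1 is placed in column 1; hence r2c1 = 3.
The 4 cells of cage c must have sum 11, leaving r2c2 = 4.
Column 3 already has 3, leaving r2c3 = 1.
The full grid is 2 1 4 5 3 / 3 4 1 2 5 / 5 3 2 1 4 / 4 2 5 3 1 / 1 5 3 4 2.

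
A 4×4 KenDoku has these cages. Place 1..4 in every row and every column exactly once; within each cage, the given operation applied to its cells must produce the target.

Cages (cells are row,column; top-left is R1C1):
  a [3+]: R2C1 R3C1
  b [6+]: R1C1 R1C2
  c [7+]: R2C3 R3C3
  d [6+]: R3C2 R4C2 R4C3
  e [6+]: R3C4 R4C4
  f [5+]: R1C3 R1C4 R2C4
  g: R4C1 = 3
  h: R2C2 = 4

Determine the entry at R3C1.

1

H is a freebie; hence R2C2 = 4.
4 is placed in row 2; hence R2C3 = 3.
3 is placed in column 3, leaving R3C3 = 4.
4 is placed in row 3, so R3C4 = 2.
G is a freebie; hence R4C1 = 3.
Column 4 already has 2; hence R4C4 = 4.
The two cells of cage b must have sum 6, which forces R1C1 = 4.
Column 2 now contains 4, leaving R1C2 = 2.
Cage f has sum 5, leaving R1C3 = 1.
Cage f has sum 5; hence R1C4 = 3.
Cage a needs two cells with sum 3, leaving R2C1 = 2.
Column 4 already has 2; hence R2C4 = 1.
2 is placed in row 3, leaving R3C1 = 1.
The 3 cells of cage d must have sum 6, so R3C2 = 3.
Column 2 now contains 2; hence R4C2 = 1.
Column 3 now contains 1, which forces R4C3 = 2.
The full grid is 4 2 1 3 / 2 4 3 1 / 1 3 4 2 / 3 1 2 4.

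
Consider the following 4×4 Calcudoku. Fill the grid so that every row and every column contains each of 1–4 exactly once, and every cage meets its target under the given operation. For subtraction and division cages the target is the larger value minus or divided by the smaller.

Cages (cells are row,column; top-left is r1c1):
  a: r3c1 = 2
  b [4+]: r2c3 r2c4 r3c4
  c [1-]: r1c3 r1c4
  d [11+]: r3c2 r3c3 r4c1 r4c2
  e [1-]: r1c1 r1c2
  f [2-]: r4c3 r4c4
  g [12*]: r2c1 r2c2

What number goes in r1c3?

The 3 cells of cage b must have sum 4, so r2c3 = 1.
Cage b has sum 4, so r2c4 = 2.
Cage a is given; hence r3c1 = 2.
The 3 cells of cage b must have sum 4, which forces r3c4 = 1.
Cage f's pair has difference 2, leaving r4c3 = 2.
The two cells of cage f must have difference 2, so r4c4 = 4.
Cage c's pair has difference 1; hence r1c3 = 4.
Column 4 now contains 4, which forces r1c4 = 3.
Column 3 now contains 4, so r3c3 = 3.
3 is placed in row 1, so r1c1 = 1.
3 is placed in row 1, so r1c2 = 2.
Row 3 now contains 3; hence r3c2 = 4.
1 is placed in column 1, so r4c1 = 3.
3 is placed in row 4, which forces r4c2 = 1.
Column 1 already has 3; hence r2c1 = 4.
Column 2 already has 4, which forces r2c2 = 3.
The full grid is 1 2 4 3 / 4 3 1 2 / 2 4 3 1 / 3 1 2 4.

4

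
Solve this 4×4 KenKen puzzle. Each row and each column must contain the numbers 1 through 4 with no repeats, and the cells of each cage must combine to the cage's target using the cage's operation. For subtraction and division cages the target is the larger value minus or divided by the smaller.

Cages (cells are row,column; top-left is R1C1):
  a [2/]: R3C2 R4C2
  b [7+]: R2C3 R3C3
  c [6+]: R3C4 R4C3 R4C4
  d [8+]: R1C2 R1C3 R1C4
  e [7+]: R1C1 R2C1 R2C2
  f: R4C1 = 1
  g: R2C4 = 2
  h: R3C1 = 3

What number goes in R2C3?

Cage g is given; hence R2C4 = 2.
Cage h is given, so R3C1 = 3.
Row 3 now contains 3, so R3C3 = 4.
Row 3 now contains 3, leaving R3C4 = 1.
Cage f is given, which forces R4C1 = 1.
Cage e needs sum 7, leaving R1C1 = 2.
Column 1 now contains 1, leaving R2C1 = 4.
Cage e has sum 7; hence R2C2 = 1.
4 is placed in column 3, leaving R2C3 = 3.
Row 3 now contains 1, so R3C2 = 2.
Cage a needs two cells with quotient 2, which forces R4C2 = 4.
The 3 cells of cage c must have sum 6, leaving R4C3 = 2.
The 3 cells of cage c must have sum 6, leaving R4C4 = 3.
Column 2 now contains 4, leaving R1C2 = 3.
3 is placed in column 3; hence R1C3 = 1.
Column 4 already has 3, so R1C4 = 4.
Filled in: 2 3 1 4 / 4 1 3 2 / 3 2 4 1 / 1 4 2 3.

3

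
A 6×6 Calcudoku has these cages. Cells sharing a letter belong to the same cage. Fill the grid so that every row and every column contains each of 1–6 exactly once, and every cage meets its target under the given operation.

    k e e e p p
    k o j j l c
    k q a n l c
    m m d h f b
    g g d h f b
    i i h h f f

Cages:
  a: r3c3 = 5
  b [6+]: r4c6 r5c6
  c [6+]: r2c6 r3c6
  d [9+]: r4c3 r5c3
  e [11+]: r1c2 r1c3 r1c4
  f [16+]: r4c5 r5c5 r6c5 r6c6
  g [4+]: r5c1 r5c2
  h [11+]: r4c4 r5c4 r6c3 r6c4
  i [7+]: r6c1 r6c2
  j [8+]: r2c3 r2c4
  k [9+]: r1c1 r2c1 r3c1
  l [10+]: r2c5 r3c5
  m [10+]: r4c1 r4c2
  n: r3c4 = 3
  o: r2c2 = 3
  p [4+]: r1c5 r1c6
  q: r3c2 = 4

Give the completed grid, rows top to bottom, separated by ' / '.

6 5 4 2 1 3 / 1 3 2 6 4 5 / 2 4 5 3 6 1 / 4 6 3 1 5 2 / 3 1 6 5 2 4 / 5 2 1 4 3 6

O is a freebie, which forces r2c2 = 3.
Cage q is given, which forces r3c2 = 4.
Cage a is given; hence r3c3 = 5.
N is a freebie, which forces r3c4 = 3.
Row 3 already has 4, so r3c5 = 6.
4 is placed in column 2; hence r4c2 = 6.
Column 2 already has 3; hence r5c2 = 1.
6 is placed in column 5, so r2c5 = 4.
Row 2 already has 4, so r2c6 = 5.
Row 4 now contains 6, which forces r4c1 = 4.
The two cells of cage d must have sum 9, leaving r4c3 = 3.
Row 5 already has 1, which forces r5c1 = 3.
Cage d needs two cells with sum 9, which forces r5c3 = 6.
Column 3 already has 6, so r2c3 = 2.
Cage j needs two cells with sum 8; hence r2c4 = 6.
Cage c needs two cells with sum 6, so r3c6 = 1.
Cage b's pair has sum 6, leaving r4c6 = 2.
Cage b's pair has sum 6, leaving r5c6 = 4.
Cage f needs sum 16; hence r6c5 = 3.
The 4 cells of cage f must have sum 16, so r6c6 = 6.
Cage k needs sum 9, which forces r1c1 = 6.
2 is placed in column 3, which forces r1c3 = 4.
Column 5 already has 3, leaving r1c5 = 1.
Column 6 already has 1, leaving r1c6 = 3.
Row 2 already has 6, so r2c1 = 1.
Row 3 already has 1; hence r3c1 = 2.
Row 4 already has 2, which forces r4c4 = 1.
Row 4 already has 2; hence r4c5 = 5.
Cage h needs sum 11, leaving r5c4 = 5.
Cage f has sum 16, leaving r5c5 = 2.
Column 1 now contains 2, leaving r6c1 = 5.
Row 6 already has 5, leaving r6c2 = 2.
The 4 cells of cage h must have sum 11; hence r6c3 = 1.
Cage h has sum 11, leaving r6c4 = 4.
2 is placed in column 2; hence r1c2 = 5.
Column 4 now contains 5, which forces r1c4 = 2.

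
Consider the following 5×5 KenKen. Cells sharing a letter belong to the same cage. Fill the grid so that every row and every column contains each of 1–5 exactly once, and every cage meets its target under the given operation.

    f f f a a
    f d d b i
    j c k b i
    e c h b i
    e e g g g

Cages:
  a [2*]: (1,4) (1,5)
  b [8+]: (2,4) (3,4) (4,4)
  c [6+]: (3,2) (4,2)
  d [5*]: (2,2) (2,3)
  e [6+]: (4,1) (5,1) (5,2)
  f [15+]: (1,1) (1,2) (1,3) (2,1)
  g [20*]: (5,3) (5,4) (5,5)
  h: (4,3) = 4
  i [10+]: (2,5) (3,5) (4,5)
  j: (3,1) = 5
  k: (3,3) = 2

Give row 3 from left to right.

5 4 2 1 3

Cage j is a single given cell, leaving (3,1) = 5.
K is a freebie, so (3,3) = 2.
Cage h is a single given cell; hence (4,3) = 4.
Column 3 needs a 3, and only (1,3) is open for it.
Cage f has sum 15, so (1,1) = 4.
Cage f has sum 15; hence (1,2) = 5.
Cage f has sum 15, which forces (2,1) = 3.
5 is placed in column 2; hence (2,2) = 1.
Row 2 already has 1; hence (2,3) = 5.
Column 2 now contains 1; hence (3,2) = 4.
5 is placed in column 2; hence (4,2) = 2.
2 is placed in column 2, leaving (5,2) = 3.
Column 3 already has 5, which forces (5,3) = 1.
2 is placed in row 4, so (4,1) = 1.
The 3 cells of cage i must have sum 10, which forces (4,5) = 5.
1 is placed in row 5; hence (5,1) = 2.
5 is placed in column 5, so (5,5) = 4.
The 3 cells of cage b must have sum 8, so (2,4) = 4.
Column 5 now contains 4, so (2,5) = 2.
Cage b has sum 8, which forces (3,4) = 1.
Cage i needs sum 10, which forces (3,5) = 3.
Row 4 now contains 5; hence (4,4) = 3.
Row 5 already has 4, so (5,4) = 5.
Column 4 already has 1; hence (1,4) = 2.
Column 5 now contains 2; hence (1,5) = 1.
Filled in: 4 5 3 2 1 / 3 1 5 4 2 / 5 4 2 1 3 / 1 2 4 3 5 / 2 3 1 5 4.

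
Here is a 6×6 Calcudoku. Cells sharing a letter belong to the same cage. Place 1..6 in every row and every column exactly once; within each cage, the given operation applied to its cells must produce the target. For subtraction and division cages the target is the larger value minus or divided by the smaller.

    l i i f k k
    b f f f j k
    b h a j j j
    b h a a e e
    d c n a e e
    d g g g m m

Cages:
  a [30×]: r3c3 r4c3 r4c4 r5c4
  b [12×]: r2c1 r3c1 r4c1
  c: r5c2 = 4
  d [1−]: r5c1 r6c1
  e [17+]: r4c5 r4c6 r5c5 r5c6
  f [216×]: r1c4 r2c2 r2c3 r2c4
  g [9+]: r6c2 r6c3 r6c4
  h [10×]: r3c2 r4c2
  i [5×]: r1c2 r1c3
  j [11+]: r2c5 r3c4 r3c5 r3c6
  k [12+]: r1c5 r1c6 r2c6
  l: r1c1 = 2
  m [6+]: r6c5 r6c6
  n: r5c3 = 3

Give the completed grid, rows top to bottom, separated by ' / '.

Cage l is given, so r1c1 = 2.
Cage c is given, which forces r5c2 = 4.
N is a freebie; hence r5c3 = 3.
{2, 5} are confined to r3c2 and r4c2 in column 2, so r1c2 = 1.
The two cells of cage i must have product 5, which forces r1c3 = 5.
Row 6 needs a 3, and only r6c2 is open for it.
Cage f has product 216, leaving r1c4 = 6.
Column 2 already has 3; hence r2c2 = 6.
Cage f needs product 216, so r2c3 = 2.
Cage f has product 216, leaving r2c4 = 3.
3 is placed in row 2, leaving r2c6 = 5.
The only place for 6 in row 6 is r6c1.
6 is placed in column 1; hence r5c1 = 5.
Row 5 now contains 5, leaving r5c4 = 1.
Column 4 already has 1, so r4c4 = 5.
5 is placed in column 4; hence r6c4 = 2.
The two cells of cage h must have product 10, so r3c2 = 5.
2 is placed in column 4, which forces r3c4 = 4.
5 is placed in row 4, leaving r4c2 = 2.
The 3 cells of cage g must have sum 9, so r6c3 = 4.
The two cells of cage m must have sum 6, leaving r6c5 = 5.
The two cells of cage m must have sum 6, which forces r6c6 = 1.
The 4 cells of cage j must have sum 11, leaving r2c5 = 4.
The 4 cells of cage j must have sum 11, leaving r3c5 = 1.
1 is placed in column 6, which forces r3c6 = 2.
2 is placed in column 6, so r5c6 = 6.
Column 5 already has 4, leaving r1c5 = 3.
Cage k has sum 12; hence r1c6 = 4.
Row 2 now contains 4, which forces r2c1 = 1.
1 is placed in row 3, so r3c1 = 3.
1 is placed in row 3; hence r3c3 = 6.
Cage b needs product 12, which forces r4c1 = 4.
Cage a has product 30, which forces r4c3 = 1.
Cage e needs sum 17, so r4c5 = 6.
Column 6 already has 6; hence r4c6 = 3.
Row 5 already has 6; hence r5c5 = 2.

2 1 5 6 3 4 / 1 6 2 3 4 5 / 3 5 6 4 1 2 / 4 2 1 5 6 3 / 5 4 3 1 2 6 / 6 3 4 2 5 1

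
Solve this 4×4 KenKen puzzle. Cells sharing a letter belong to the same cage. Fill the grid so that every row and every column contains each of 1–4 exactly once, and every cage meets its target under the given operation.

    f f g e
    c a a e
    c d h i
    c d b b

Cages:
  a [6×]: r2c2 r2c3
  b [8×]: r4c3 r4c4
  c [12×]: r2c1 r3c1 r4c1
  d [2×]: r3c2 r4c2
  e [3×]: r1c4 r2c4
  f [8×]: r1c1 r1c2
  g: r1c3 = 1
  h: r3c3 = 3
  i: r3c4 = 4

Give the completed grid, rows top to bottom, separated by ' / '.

2 4 1 3 / 4 3 2 1 / 1 2 3 4 / 3 1 4 2

Cage g is a single given cell, which forces r1c3 = 1.
Row 1 already has 1, which forces r1c4 = 3.
Column 4 now contains 3; hence r2c4 = 1.
H is a freebie, leaving r3c3 = 3.
I is a freebie, which forces r3c4 = 4.
4 is placed in column 4, which forces r4c4 = 2.
Cage a's pair has product 6, so r2c2 = 3.
3 is placed in column 3, leaving r2c3 = 2.
4 is placed in row 3; hence r3c1 = 1.
Cage d needs two cells with product 2, so r3c2 = 2.
Row 4 already has 2, which forces r4c2 = 1.
Row 4 already has 2, so r4c3 = 4.
Cage f needs two cells with product 8, which forces r1c1 = 2.
2 is placed in column 2, so r1c2 = 4.
Row 2 now contains 3, leaving r2c1 = 4.
Row 4 already has 4, which forces r4c1 = 3.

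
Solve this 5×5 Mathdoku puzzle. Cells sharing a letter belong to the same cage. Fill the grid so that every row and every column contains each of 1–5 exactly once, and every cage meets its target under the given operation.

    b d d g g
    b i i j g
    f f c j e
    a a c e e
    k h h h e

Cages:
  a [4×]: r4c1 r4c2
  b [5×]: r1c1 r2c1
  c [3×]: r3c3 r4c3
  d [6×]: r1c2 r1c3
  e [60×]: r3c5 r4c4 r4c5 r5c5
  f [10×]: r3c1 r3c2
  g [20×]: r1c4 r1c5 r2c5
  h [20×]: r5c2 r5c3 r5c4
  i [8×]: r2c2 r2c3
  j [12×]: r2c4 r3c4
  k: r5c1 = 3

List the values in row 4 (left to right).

Cage k is a single given cell, which forces r5c1 = 3.
Row 2 needs a 3, and only r2c4 is open for it.
3 is placed in column 4, leaving r3c4 = 4.
In row 1, 4 can only go at r1c5, so r1c5 = 4.
The 4 cells of cage e must have product 60, leaving r4c4 = 2.
In row 3, 1 can only go at r3c3, so r3c3 = 1.
Column 3 already has 1, so r4c3 = 3.
Row 4 already has 3, leaving r4c5 = 5.
Column 5 already has 5, leaving r5c5 = 2.
Cage d needs two cells with product 6, which forces r1c2 = 3.
Column 3 already has 3, so r1c3 = 2.
Cage g needs product 20, leaving r1c4 = 5.
2 is placed in column 3; hence r2c3 = 4.
Column 5 already has 5; hence r2c5 = 1.
2 is placed in column 5, leaving r3c5 = 3.
Column 3 already has 4, leaving r5c3 = 5.
5 is placed in column 4, so r5c4 = 1.
Row 1 now contains 5; hence r1c1 = 1.
Row 2 now contains 1, so r2c1 = 5.
4 is placed in row 2; hence r2c2 = 2.
Column 1 now contains 5, which forces r3c1 = 2.
Column 2 already has 2, so r3c2 = 5.
Column 1 already has 1; hence r4c1 = 4.
Row 4 already has 4, so r4c2 = 1.
Row 5 already has 1, so r5c2 = 4.
The full grid is 1 3 2 5 4 / 5 2 4 3 1 / 2 5 1 4 3 / 4 1 3 2 5 / 3 4 5 1 2.

4 1 3 2 5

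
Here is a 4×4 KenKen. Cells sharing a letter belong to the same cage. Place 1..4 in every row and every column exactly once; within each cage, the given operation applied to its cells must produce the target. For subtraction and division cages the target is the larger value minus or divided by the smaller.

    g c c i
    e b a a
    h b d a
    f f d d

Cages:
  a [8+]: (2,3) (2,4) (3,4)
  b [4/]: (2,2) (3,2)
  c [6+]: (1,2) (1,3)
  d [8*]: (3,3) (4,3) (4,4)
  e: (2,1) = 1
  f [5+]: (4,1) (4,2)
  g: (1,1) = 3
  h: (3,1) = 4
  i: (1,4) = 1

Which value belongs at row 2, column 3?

3

Cage g is given, which forces (1,1) = 3.
Cage i is given, so (1,4) = 1.
Cage e is a single given cell, leaving (2,1) = 1.
Row 2 already has 1; hence (2,2) = 4.
Cage h is a single given cell, so (3,1) = 4.
4 is placed in column 2, which forces (3,2) = 1.
1 is placed in row 3; hence (3,3) = 2.
Row 3 already has 2, leaving (3,4) = 3.
Column 1 already has 4; hence (4,1) = 2.
Row 4 already has 2, leaving (4,2) = 3.
Row 4 already has 2, leaving (4,4) = 4.
4 is placed in column 2; hence (1,2) = 2.
Column 3 already has 2; hence (1,3) = 4.
Column 3 already has 2, leaving (2,3) = 3.
3 is placed in column 4, so (2,4) = 2.
Row 4 now contains 4, which forces (4,3) = 1.
Filled in: 3 2 4 1 / 1 4 3 2 / 4 1 2 3 / 2 3 1 4.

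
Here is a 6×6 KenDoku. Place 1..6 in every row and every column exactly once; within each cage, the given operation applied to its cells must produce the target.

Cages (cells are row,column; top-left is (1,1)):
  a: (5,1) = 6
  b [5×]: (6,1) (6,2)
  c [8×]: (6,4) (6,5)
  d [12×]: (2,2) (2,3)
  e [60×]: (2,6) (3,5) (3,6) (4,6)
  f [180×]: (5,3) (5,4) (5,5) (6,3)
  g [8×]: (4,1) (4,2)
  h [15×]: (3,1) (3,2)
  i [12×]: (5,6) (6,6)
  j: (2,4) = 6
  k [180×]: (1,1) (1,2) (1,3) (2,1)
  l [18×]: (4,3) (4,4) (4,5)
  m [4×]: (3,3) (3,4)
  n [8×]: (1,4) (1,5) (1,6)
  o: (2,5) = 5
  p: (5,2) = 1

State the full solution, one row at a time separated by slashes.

Cage j is a single given cell, which forces (2,4) = 6.
O is a freebie, leaving (2,5) = 5.
Cage a is given, leaving (5,1) = 6.
Cage p is a single given cell; hence (5,2) = 1.
Column 2 now contains 1, leaving (6,2) = 5.
Cage h needs two cells with product 15, leaving (3,1) = 5.
5 is placed in column 2, so (3,2) = 3.
Row 6 now contains 5, so (6,1) = 1.
The 4 cells of cage k must have product 180; hence (1,2) = 6.
Cage k has product 180, leaving (1,3) = 5.
Column 2 now contains 3, leaving (2,2) = 4.
Cage d's pair has product 12, leaving (2,3) = 3.
Column 2 already has 4, leaving (4,2) = 2.
Cage e has product 60; hence (4,6) = 5.
Column 3 already has 3, so (6,3) = 6.
Cage k has product 180, which forces (1,1) = 3.
Row 2 already has 3, so (2,1) = 2.
2 is placed in row 2; hence (2,6) = 1.
Row 4 now contains 2, so (4,1) = 4.
Column 3 now contains 6, leaving (4,3) = 1.
Cage l has product 18, leaving (4,4) = 3.
The 3 cells of cage l must have product 18; hence (4,5) = 6.
The 4 cells of cage f must have product 180; hence (5,3) = 2.
Cage f has product 180, which forces (5,4) = 5.
Cage f has product 180, so (5,5) = 3.
3 is placed in row 5, leaving (5,6) = 4.
Column 6 now contains 4, which forces (6,6) = 3.
Column 6 now contains 4, which forces (1,6) = 2.
1 is placed in column 3, so (3,3) = 4.
The two cells of cage m must have product 4, so (3,4) = 1.
Cage e has product 60, which forces (3,5) = 2.
Cage e has product 60, which forces (3,6) = 6.
Column 5 now contains 2; hence (6,5) = 4.
Column 4 now contains 1, leaving (1,4) = 4.
Column 5 already has 4, leaving (1,5) = 1.
Row 6 already has 4, which forces (6,4) = 2.

3 6 5 4 1 2 / 2 4 3 6 5 1 / 5 3 4 1 2 6 / 4 2 1 3 6 5 / 6 1 2 5 3 4 / 1 5 6 2 4 3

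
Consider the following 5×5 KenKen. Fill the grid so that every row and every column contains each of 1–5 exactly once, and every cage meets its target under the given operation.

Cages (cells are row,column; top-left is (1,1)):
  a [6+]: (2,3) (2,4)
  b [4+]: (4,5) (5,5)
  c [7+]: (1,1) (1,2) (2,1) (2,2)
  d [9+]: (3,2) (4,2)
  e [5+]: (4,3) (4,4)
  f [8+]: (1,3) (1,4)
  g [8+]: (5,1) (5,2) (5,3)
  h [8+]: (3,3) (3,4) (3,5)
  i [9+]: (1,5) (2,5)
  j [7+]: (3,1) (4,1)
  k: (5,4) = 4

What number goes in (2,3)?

4

K is a freebie, so (5,4) = 4.
The only place for 4 in row 1 is (1,5).
Column 5 already has 4, leaving (2,5) = 5.
Cage a's pair has sum 6, which forces (2,3) = 4.
Cage a's pair has sum 6, leaving (2,4) = 2.
The two cells of cage e must have sum 5, so (4,3) = 2.
Cage e's pair has sum 5, so (4,4) = 3.
Row 4 already has 3, which forces (4,5) = 1.
1 is placed in column 5; hence (5,5) = 3.
Cage f needs two cells with sum 8, which forces (1,3) = 3.
Column 4 already has 3; hence (1,4) = 5.
Column 4 now contains 5, so (3,4) = 1.
1 is placed in column 5; hence (3,5) = 2.
2 is placed in row 3, leaving (3,1) = 3.
Row 3 now contains 1, leaving (3,3) = 5.
Cage j needs two cells with sum 7, leaving (4,1) = 4.
4 is placed in row 4; hence (4,2) = 5.
5 is placed in column 3, so (5,3) = 1.
The 4 cells of cage c must have sum 7, which forces (1,1) = 2.
Cage c has sum 7; hence (1,2) = 1.
Column 1 now contains 3, so (2,1) = 1.
Cage c has sum 7, which forces (2,2) = 3.
Row 3 already has 5, leaving (3,2) = 4.
The 3 cells of cage g must have sum 8, which forces (5,1) = 5.
Row 5 already has 1, leaving (5,2) = 2.
Filled in: 2 1 3 5 4 / 1 3 4 2 5 / 3 4 5 1 2 / 4 5 2 3 1 / 5 2 1 4 3.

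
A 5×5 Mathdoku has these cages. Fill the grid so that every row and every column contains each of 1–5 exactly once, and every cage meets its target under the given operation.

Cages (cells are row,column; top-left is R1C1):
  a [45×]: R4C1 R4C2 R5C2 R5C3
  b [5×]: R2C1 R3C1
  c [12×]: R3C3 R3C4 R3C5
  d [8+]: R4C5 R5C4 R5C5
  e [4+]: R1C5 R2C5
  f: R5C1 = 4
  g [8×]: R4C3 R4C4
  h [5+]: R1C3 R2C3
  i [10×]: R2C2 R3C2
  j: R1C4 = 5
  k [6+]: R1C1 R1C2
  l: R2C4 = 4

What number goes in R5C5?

J is a freebie, so R1C4 = 5.
L is a freebie, leaving R2C4 = 4.
Column 4 now contains 4, so R4C4 = 2.
Cage f is a single given cell, so R5C1 = 4.
Cage k needs two cells with sum 6; hence R1C1 = 2.
Cage k needs two cells with sum 6, leaving R1C2 = 4.
4 is placed in row 1; hence R1C3 = 3.
3 is placed in row 1, leaving R1C5 = 1.
Column 5 already has 1; hence R2C5 = 3.
3 is placed in column 5, leaving R3C5 = 4.
Row 4 now contains 2, so R4C3 = 4.
Column 5 now contains 4, leaving R4C5 = 5.
3 is placed in column 5; hence R5C5 = 2.
Cage h's pair has sum 5, so R2C3 = 2.
Row 3 now contains 4, leaving R3C3 = 1.
Cage c has product 12, which forces R3C4 = 3.
Cage a needs product 45, so R4C1 = 3.
Cage a needs product 45, which forces R4C2 = 1.
Cage a needs product 45, so R5C2 = 3.
The 4 cells of cage a must have product 45; hence R5C3 = 5.
The 3 cells of cage d must have sum 8, leaving R5C4 = 1.
Cage b needs two cells with product 5; hence R2C1 = 1.
Row 2 already has 2, so R2C2 = 5.
Row 3 already has 1, which forces R3C1 = 5.
Cage i needs two cells with product 10; hence R3C2 = 2.
Completed grid: 2 4 3 5 1 / 1 5 2 4 3 / 5 2 1 3 4 / 3 1 4 2 5 / 4 3 5 1 2.

2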